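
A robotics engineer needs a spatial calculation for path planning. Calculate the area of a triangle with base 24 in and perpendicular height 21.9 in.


Shape: triangle
Base b = 24 in, Height h = 21.9 in
Formula: A = (1/2) * b * h
A = 0.5 * 24 * 21.9
A = 0.5 * 525.6
A = 262.8
262.8 in^2


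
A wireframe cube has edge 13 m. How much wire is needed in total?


Shape: cube
Side s = 13 m
A cube has 12 edges, all equal.
Formula: total edge length = 12 * s
Total = 12 * 13
Total = 156
156 m


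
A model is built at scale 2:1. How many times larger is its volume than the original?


Linear scale factor k = 2
Rule: under a linear scaling by k, volumes scale by k^3.
k^3 = 2 * 2 * 2
k^3 = 4 * 2
k^3 = 8
Volume scales by a factor of 8.
8 (dimensionless)


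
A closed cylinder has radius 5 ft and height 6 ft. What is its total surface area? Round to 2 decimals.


Shape: closed cylinder
Radius r = 5 ft, Height h = 6 ft
Formula: SA = 2*pi*r^2 + 2*pi*r*h = 2*pi*r*(r + h)
r + h = 11
2 * r * (r + h) = 2 * 5 * 11 = 110
SA = 110 * pi
SA = 345.58
345.58 ft^2


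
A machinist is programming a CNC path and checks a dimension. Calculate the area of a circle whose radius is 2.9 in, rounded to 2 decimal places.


Shape: circle
Radius r = 2.9 in
Formula: A = pi * r^2
r^2 = 2.9^2 = 8.41
A = pi * 8.41
A = 26.42
26.42 in^2


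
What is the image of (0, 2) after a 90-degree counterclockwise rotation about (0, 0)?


Transformation: rotation about the origin
Original point: (0, 2)
Rule for 90 deg counterclockwise: (x, y) -> (-y, x)
Apply: (0, 2) -> (-2, 0)
(-2, 0)


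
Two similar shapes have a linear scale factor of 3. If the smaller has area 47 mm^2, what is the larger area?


Linear scale factor k = 3
Original area = 47 mm^2
Rule: under a linear scaling by k, areas scale by k^2.
k^2 = 3^2 = 9
New area = 47 * 9
New area = 423
423 mm^2


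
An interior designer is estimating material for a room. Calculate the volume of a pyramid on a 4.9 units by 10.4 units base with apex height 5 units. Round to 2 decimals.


Shape: rectangular pyramid
Base: 4.9 units x 10.4 units, Height h = 5 units
Formula: V = (1/3) * base_area * h
base_area = 4.9 * 10.4 = 50.96
base_area * h = 50.96 * 5 = 254.8
V = 254.8 / 3
V = 84.93
84.93 units^3


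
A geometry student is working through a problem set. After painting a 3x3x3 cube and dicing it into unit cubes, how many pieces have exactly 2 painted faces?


Large cube: 3 x 3 x 3, cut into unit cubes.
n = 3, so n - 2 = 1
Cubes with 2 painted faces lie along the edges, excluding corners.
A cube has 12 edges; each contributes (n - 2) = 1 such cubes.
Count = 12 * 1 = 12
12 unit cubes


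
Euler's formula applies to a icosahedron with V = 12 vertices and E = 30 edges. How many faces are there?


Polyhedron: icosahedron
Euler's formula for convex polyhedra: V - E + F = 2
Given: V = 12 vertices and E = 30 edges
Solve for F:
F = 2 + E - V = 2 + 30 - 12 = 20
20 faces


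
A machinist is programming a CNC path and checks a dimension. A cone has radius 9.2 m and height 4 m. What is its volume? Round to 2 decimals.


Shape: cone
Radius r = 9.2 m, Height h = 4 m
Formula: V = (1/3) * pi * r^2 * h
r^2 = 84.64
pi * r^2 * h = pi * 84.64 * 4 = 338.56 * pi
V = 338.56 * pi / 3
V = 354.54
354.54 m^3


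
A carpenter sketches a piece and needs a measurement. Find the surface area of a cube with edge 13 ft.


Shape: cube
Side s = 13 ft
A cube has 6 square faces.
Formula: SA = 6 * s^2
s^2 = 169
SA = 6 * 169
SA = 1014
1014 ft^2


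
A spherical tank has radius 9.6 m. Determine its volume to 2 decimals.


Shape: sphere
Radius r = 9.6 m
Formula: V = (4/3) * pi * r^3
r^3 = 884.736
(4/3) * 884.736 = 1179.648
V = 1179.648 * pi
V = 3705.97
3705.97 m^3


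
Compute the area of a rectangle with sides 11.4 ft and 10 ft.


Shape: rectangle
Length l = 11.4 ft, Width w = 10 ft
Formula: A = l * w
A = 11.4 * 10
A = 114
114 ft^2


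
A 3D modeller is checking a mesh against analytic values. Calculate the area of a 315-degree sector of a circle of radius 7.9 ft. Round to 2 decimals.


Shape: circular sector
Radius r = 7.9 ft, Angle = 315 degrees
Formula: A = (angle/360) * pi * r^2
r^2 = 62.41
Fraction of circle = 315/360
A = (315/360) * pi * 62.41
A = 54.60875 * pi
A = 171.56
171.56 ft^2


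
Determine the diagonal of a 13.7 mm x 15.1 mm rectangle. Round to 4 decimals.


Shape: rectangle (diagonal via Pythagoras)
Sides: 13.7 mm and 15.1 mm
Formula: d = sqrt(l^2 + w^2)
l^2 = 187.69, w^2 = 228.01
l^2 + w^2 = 415.7
d = sqrt(415.7)
d = 20.3887
20.3887 mm


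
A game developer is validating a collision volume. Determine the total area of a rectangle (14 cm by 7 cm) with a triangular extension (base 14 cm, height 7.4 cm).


Composite shape: rectangle + triangle
Rectangle area = 14 * 7 = 98
Triangle area = 0.5 * 14 * 7.4 = 51.8
Total = 98 + 51.8
Total = 149.8
149.8 cm^2


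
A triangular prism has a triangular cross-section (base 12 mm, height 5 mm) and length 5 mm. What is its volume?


Shape: triangular prism
Triangle base = 12 mm, triangle height = 5 mm, prism length L = 5 mm
Formula: V = (1/2 * b * h_tri) * L
Cross-section area = 0.5 * 12 * 5 = 30
V = 30 * 5
V = 150
150 mm^3


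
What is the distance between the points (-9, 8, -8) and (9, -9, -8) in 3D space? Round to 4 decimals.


3D distance between two points
P1 = (-9, 8, -8), P2 = (9, -9, -8)
Formula: d = sqrt((x2-x1)^2 + (y2-y1)^2 + (z2-z1)^2)
dx = 9 - -9 = 18
dy = -9 - 8 = -17
dz = -8 - -8 = 0
dx^2 + dy^2 + dz^2 = 324 + 289 + 0 = 613
d = sqrt(613)
d = 24.7588
24.7588 units


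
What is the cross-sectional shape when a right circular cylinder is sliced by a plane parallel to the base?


Solid: right circular cylinder
Cutting plane: parallel to the base
Visualize the intersection of the plane with the solid's surface.
The boundary of the cut region is a circle.
circle


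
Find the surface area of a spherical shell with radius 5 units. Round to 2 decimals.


Shape: sphere
Radius r = 5 units
Formula: SA = 4 * pi * r^2
r^2 = 25
SA = 4 * pi * 25
SA = 100 * pi
SA = 314.16
314.16 units^2


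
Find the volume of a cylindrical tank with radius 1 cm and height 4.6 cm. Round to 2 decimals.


Shape: cylinder
Radius r = 1 cm, Height h = 4.6 cm
Formula: V = pi * r^2 * h
r^2 = 1
V = pi * 1 * 4.6
V = 4.6 * pi
V = 14.45
14.45 cm^3


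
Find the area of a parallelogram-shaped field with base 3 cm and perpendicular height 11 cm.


Shape: parallelogram
Base b = 3 cm, Height h = 11 cm
Formula: A = b * h
A = 3 * 11
A = 33
33 cm^2


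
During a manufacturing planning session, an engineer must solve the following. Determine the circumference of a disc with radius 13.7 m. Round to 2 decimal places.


Shape: circle
Radius r = 13.7 m
Formula: C = 2 * pi * r
C = 2 * pi * 13.7
C = 27.4 * pi
C = 86.08
86.08 m


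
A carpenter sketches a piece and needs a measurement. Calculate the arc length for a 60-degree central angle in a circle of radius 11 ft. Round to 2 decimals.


Shape: circular arc
Radius r = 11 ft, Angle = 60 degrees
Formula: L = (angle/360) * 2 * pi * r
2 * pi * r = 22 * pi
L = (60/360) * 22 * pi
L = 3.666667 * pi
L = 11.52
11.52 ft


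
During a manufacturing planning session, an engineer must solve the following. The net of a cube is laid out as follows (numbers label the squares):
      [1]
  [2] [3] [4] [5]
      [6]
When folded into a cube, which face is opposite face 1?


Net: cross layout. Take square 3 as the base (bottom).
Fold the four squares in the horizontal row up around 3: 2 -> left, 4 -> right, 5 wraps to the top.
Fold 1 and 6 up from 3: 1 -> back, 6 -> front.
Opposite pairs are therefore: (1, 6), (2, 4), (3, 5).
Face 1 is opposite face 6.
face 6


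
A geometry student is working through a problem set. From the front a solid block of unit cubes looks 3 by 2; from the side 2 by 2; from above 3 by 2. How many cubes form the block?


Orthographic views of a solid rectangular block:
Front view 3 x 2 -> length = 3, height = 2
Side view 2 x 2 -> width = 2, height = 2 (consistent)
Top view 3 x 2 -> confirms length = 3, width = 2
The block is 3 x 2 x 2.
Total unit cubes = 3 * 2 * 2 = 12
12 unit cubes


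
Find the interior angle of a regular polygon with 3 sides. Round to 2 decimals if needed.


Shape: regular triangle (3 sides)
Formula: interior angle = (n - 2) * 180 / n
(n - 2) = 1
(n - 2) * 180 = 180
angle = 180 / 3
angle = 60
60 degrees


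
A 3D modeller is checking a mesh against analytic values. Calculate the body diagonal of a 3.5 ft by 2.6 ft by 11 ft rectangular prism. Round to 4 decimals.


Shape: rectangular box (space diagonal)
l = 3.5 ft, w = 2.6 ft, h = 11 ft
Visualize: the diagonal of the base, then a right triangle with that diagonal and the height.
Formula: d = sqrt(l^2 + w^2 + h^2)
l^2 + w^2 + h^2 = 12.25 + 6.76 + 121 = 140.01
d = sqrt(140.01)
d = 11.8326
11.8326 ft


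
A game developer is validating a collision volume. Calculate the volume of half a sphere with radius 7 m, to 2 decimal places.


Shape: hemisphere (half of a sphere)
Radius r = 7 m
Formula: V = (1/2) * (4/3) * pi * r^3 = (2/3) * pi * r^3
r^3 = 343
(2/3) * 343 = 228.666667
V = 228.666667 * pi
V = 718.38
718.38 m^3


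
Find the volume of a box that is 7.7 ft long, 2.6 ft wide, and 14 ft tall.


Shape: rectangular prism
l = 7.7 ft, w = 2.6 ft, h = 14 ft
Formula: V = l * w * h
V = 7.7 * 2.6 * 14
V = 20.02 * 14
V = 280.28
280.28 ft^3


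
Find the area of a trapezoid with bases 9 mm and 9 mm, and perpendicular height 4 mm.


Shape: trapezoid
Parallel sides a = 9 mm, b = 9 mm; Height h = 4 mm
Formula: A = (a + b) * h / 2
a + b = 9 + 9 = 18
A = 18 * 4 / 2
A = 72 / 2
A = 36
36 mm^2


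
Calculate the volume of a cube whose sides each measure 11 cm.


Shape: cube
Side s = 11 cm
Formula: V = s^3
V = 11 * 11 * 11
V = 121 * 11
V = 1331
1331 cm^3


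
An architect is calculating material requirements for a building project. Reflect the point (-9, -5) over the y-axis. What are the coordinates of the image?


Transformation: reflection
Original point: (-9, -5)
Rule for reflection over the y-axis: (x, y) -> (-x, y)
Apply: (-9, -5) -> (9, -5)
(9, -5)


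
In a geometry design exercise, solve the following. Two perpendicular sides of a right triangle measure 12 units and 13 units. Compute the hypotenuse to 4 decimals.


Shape: right triangle
Legs a = 12 units, b = 13 units
Formula: c = sqrt(a^2 + b^2)
a^2 = 144, b^2 = 169
a^2 + b^2 = 313
c = sqrt(313)
c = 17.6918
17.6918 units


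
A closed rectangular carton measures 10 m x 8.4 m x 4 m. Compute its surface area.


Shape: rectangular prism
l = 10 m, w = 8.4 m, h = 4 m
Formula: SA = 2(lw + lh + wh)
lw = 84, lh = 40, wh = 33.6
lw + lh + wh = 157.6
SA = 2 * 157.6
SA = 315.2
315.2 m^2


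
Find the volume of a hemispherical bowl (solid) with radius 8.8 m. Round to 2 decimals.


Shape: hemisphere (half of a sphere)
Radius r = 8.8 m
Formula: V = (1/2) * (4/3) * pi * r^3 = (2/3) * pi * r^3
r^3 = 681.472
(2/3) * 681.472 = 454.314667
V = 454.314667 * pi
V = 1427.27
1427.27 m^3


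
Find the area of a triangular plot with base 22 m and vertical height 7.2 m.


Shape: triangle
Base b = 22 m, Height h = 7.2 m
Formula: A = (1/2) * b * h
A = 0.5 * 22 * 7.2
A = 0.5 * 158.4
A = 79.2
79.2 m^2


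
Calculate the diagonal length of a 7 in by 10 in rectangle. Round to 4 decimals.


Shape: rectangle (diagonal via Pythagoras)
Sides: 7 in and 10 in
Formula: d = sqrt(l^2 + w^2)
l^2 = 49, w^2 = 100
l^2 + w^2 = 149
d = sqrt(149)
d = 12.2066
12.2066 in


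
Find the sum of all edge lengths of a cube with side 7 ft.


Shape: cube
Side s = 7 ft
A cube has 12 edges, all equal.
Formula: total edge length = 12 * s
Total = 12 * 7
Total = 84
84 ft


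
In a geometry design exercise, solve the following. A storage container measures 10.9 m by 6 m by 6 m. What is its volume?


Shape: rectangular prism
l = 10.9 m, w = 6 m, h = 6 m
Formula: V = l * w * h
V = 10.9 * 6 * 6
V = 65.4 * 6
V = 392.4
392.4 m^3


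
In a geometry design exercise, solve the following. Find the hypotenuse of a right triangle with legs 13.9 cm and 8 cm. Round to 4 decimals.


Shape: right triangle
Legs a = 13.9 cm, b = 8 cm
Formula: c = sqrt(a^2 + b^2)
a^2 = 193.21, b^2 = 64
a^2 + b^2 = 257.21
c = sqrt(257.21)
c = 16.0378
16.0378 cm


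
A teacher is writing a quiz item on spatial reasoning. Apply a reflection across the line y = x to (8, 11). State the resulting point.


Transformation: reflection
Original point: (8, 11)
Rule for reflection over y = x: (x, y) -> (y, x)
Apply: (8, 11) -> (11, 8)
(11, 8)


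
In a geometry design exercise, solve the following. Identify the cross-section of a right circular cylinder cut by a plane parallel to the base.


Solid: right circular cylinder
Cutting plane: parallel to the base
Visualize the intersection of the plane with the solid's surface.
The boundary of the cut region is a circle.
circle


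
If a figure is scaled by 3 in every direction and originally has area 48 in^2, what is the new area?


Linear scale factor k = 3
Original area = 48 in^2
Rule: under a linear scaling by k, areas scale by k^2.
k^2 = 3^2 = 9
New area = 48 * 9
New area = 432
432 in^2


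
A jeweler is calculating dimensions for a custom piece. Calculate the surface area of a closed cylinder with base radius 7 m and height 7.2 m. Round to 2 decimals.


Shape: closed cylinder
Radius r = 7 m, Height h = 7.2 m
Formula: SA = 2*pi*r^2 + 2*pi*r*h = 2*pi*r*(r + h)
r + h = 14.2
2 * r * (r + h) = 2 * 7 * 14.2 = 198.8
SA = 198.8 * pi
SA = 624.55
624.55 m^2


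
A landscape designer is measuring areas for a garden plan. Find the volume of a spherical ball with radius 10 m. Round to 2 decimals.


Shape: sphere
Radius r = 10 m
Formula: V = (4/3) * pi * r^3
r^3 = 1000
(4/3) * 1000 = 1333.333333
V = 1333.333333 * pi
V = 4188.79
4188.79 m^3


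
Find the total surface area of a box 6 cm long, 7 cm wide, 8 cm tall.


Shape: rectangular prism
l = 6 cm, w = 7 cm, h = 8 cm
Formula: SA = 2(lw + lh + wh)
lw = 42, lh = 48, wh = 56
lw + lh + wh = 146
SA = 2 * 146
SA = 292
292 cm^2


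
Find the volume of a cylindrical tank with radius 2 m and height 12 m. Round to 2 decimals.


Shape: cylinder
Radius r = 2 m, Height h = 12 m
Formula: V = pi * r^2 * h
r^2 = 4
V = pi * 4 * 12
V = 48 * pi
V = 150.8
150.8 m^3


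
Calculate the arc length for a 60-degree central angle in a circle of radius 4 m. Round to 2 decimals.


Shape: circular arc
Radius r = 4 m, Angle = 60 degrees
Formula: L = (angle/360) * 2 * pi * r
2 * pi * r = 8 * pi
L = (60/360) * 8 * pi
L = 1.333333 * pi
L = 4.19
4.19 m


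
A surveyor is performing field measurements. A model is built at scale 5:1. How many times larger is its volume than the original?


Linear scale factor k = 5
Rule: under a linear scaling by k, volumes scale by k^3.
k^3 = 5 * 5 * 5
k^3 = 25 * 5
k^3 = 125
Volume scales by a factor of 125.
125 (dimensionless)


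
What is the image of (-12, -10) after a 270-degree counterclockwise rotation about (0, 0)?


Transformation: rotation about the origin
Original point: (-12, -10)
Rule for 270 deg counterclockwise: (x, y) -> (y, -x)
Apply: (-12, -10) -> (-10, 12)
(-10, 12)


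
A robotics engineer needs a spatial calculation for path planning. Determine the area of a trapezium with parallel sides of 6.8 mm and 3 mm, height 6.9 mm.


Shape: trapezoid
Parallel sides a = 6.8 mm, b = 3 mm; Height h = 6.9 mm
Formula: A = (a + b) * h / 2
a + b = 6.8 + 3 = 9.8
A = 9.8 * 6.9 / 2
A = 67.62 / 2
A = 33.81
33.81 mm^2


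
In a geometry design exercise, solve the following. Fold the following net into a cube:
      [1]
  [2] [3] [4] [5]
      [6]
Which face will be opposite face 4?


Net: cross layout. Take square 3 as the base (bottom).
Fold the four squares in the horizontal row up around 3: 2 -> left, 4 -> right, 5 wraps to the top.
Fold 1 and 6 up from 3: 1 -> back, 6 -> front.
Opposite pairs are therefore: (1, 6), (2, 4), (3, 5).
Face 4 is opposite face 2.
face 2


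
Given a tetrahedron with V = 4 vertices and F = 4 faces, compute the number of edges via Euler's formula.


Polyhedron: tetrahedron
Euler's formula for convex polyhedra: V - E + F = 2
Given: V = 4 vertices and F = 4 faces
Solve for E:
E = V + F - 2 = 4 + 4 - 2 = 6
6 edges


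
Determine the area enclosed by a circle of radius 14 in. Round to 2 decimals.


Shape: circle
Radius r = 14 in
Formula: A = pi * r^2
r^2 = 14^2 = 196
A = pi * 196
A = 615.75
615.75 in^2


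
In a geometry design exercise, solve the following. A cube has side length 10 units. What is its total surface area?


Shape: cube
Side s = 10 units
A cube has 6 square faces.
Formula: SA = 6 * s^2
s^2 = 100
SA = 6 * 100
SA = 600
600 units^2


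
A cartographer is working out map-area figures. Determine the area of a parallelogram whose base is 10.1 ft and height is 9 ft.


Shape: parallelogram
Base b = 10.1 ft, Height h = 9 ft
Formula: A = b * h
A = 10.1 * 9
A = 90.9
90.9 ft^2


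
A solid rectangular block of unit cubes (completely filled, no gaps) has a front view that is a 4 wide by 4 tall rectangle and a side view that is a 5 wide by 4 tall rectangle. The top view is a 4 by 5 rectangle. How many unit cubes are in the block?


Orthographic views of a solid rectangular block:
Front view 4 x 4 -> length = 4, height = 4
Side view 5 x 4 -> width = 5, height = 4 (consistent)
Top view 4 x 5 -> confirms length = 4, width = 5
The block is 4 x 5 x 4.
Total unit cubes = 4 * 5 * 4 = 80
80 unit cubes


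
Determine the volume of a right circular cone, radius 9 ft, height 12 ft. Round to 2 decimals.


Shape: cone
Radius r = 9 ft, Height h = 12 ft
Formula: V = (1/3) * pi * r^2 * h
r^2 = 81
pi * r^2 * h = pi * 81 * 12 = 972 * pi
V = 972 * pi / 3
V = 1017.88
1017.88 ft^3


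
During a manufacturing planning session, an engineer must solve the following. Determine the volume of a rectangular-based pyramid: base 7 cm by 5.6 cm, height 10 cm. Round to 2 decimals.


Shape: rectangular pyramid
Base: 7 cm x 5.6 cm, Height h = 10 cm
Formula: V = (1/3) * base_area * h
base_area = 7 * 5.6 = 39.2
base_area * h = 39.2 * 10 = 392
V = 392 / 3
V = 130.67
130.67 cm^3


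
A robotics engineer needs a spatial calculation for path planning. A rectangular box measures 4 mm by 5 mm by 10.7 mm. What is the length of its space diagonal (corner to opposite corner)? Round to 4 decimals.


Shape: rectangular box (space diagonal)
l = 4 mm, w = 5 mm, h = 10.7 mm
Visualize: the diagonal of the base, then a right triangle with that diagonal and the height.
Formula: d = sqrt(l^2 + w^2 + h^2)
l^2 + w^2 + h^2 = 16 + 25 + 114.49 = 155.49
d = sqrt(155.49)
d = 12.4696
12.4696 mm


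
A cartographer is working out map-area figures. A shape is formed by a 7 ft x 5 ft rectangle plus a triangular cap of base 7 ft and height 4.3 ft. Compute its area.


Composite shape: rectangle + triangle
Rectangle area = 7 * 5 = 35
Triangle area = 0.5 * 7 * 4.3 = 15.05
Total = 35 + 15.05
Total = 50.05
50.05 ft^2


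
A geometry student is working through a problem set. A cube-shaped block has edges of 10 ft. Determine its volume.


Shape: cube
Side s = 10 ft
Formula: V = s^3
V = 10 * 10 * 10
V = 100 * 10
V = 1000
1000 ft^3


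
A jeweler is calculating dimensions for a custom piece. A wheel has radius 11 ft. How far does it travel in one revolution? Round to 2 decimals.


Shape: circle
Radius r = 11 ft
Formula: C = 2 * pi * r
C = 2 * pi * 11
C = 22 * pi
C = 69.12
69.12 ft


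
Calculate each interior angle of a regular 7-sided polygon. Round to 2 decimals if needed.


Shape: regular heptagon (7 sides)
Formula: interior angle = (n - 2) * 180 / n
(n - 2) = 5
(n - 2) * 180 = 900
angle = 900 / 7
angle = 128.57
128.57 degrees


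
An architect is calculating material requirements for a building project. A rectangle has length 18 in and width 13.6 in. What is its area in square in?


Shape: rectangle
Length l = 18 in, Width w = 13.6 in
Formula: A = l * w
A = 18 * 13.6
A = 244.8
244.8 in^2


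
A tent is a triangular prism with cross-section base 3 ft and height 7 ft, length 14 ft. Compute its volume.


Shape: triangular prism
Triangle base = 3 ft, triangle height = 7 ft, prism length L = 14 ft
Formula: V = (1/2 * b * h_tri) * L
Cross-section area = 0.5 * 3 * 7 = 10.5
V = 10.5 * 14
V = 147
147 ft^3


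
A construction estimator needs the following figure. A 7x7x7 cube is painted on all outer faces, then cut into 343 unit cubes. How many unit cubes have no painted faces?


Large cube: 7 x 7 x 7, cut into unit cubes.
n = 7, so n - 2 = 5
Unpainted cubes form the interior (n - 2)^3 block.
(n - 2)^3 = 5^3 = 125
125 unit cubes


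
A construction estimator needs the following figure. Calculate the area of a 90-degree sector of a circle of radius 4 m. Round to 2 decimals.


Shape: circular sector
Radius r = 4 m, Angle = 90 degrees
Formula: A = (angle/360) * pi * r^2
r^2 = 16
Fraction of circle = 90/360
A = (90/360) * pi * 16
A = 4 * pi
A = 12.57
12.57 m^2


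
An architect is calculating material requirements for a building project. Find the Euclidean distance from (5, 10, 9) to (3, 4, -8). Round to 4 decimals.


3D distance between two points
P1 = (5, 10, 9), P2 = (3, 4, -8)
Formula: d = sqrt((x2-x1)^2 + (y2-y1)^2 + (z2-z1)^2)
dx = 3 - 5 = -2
dy = 4 - 10 = -6
dz = -8 - 9 = -17
dx^2 + dy^2 + dz^2 = 4 + 36 + 289 = 329
d = sqrt(329)
d = 18.1384
18.1384 units


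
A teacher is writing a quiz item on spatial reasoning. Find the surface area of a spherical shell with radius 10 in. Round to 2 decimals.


Shape: sphere
Radius r = 10 in
Formula: SA = 4 * pi * r^2
r^2 = 100
SA = 4 * pi * 100
SA = 400 * pi
SA = 1256.64
1256.64 in^2


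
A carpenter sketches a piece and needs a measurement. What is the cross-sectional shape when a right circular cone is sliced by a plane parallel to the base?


Solid: right circular cone
Cutting plane: parallel to the base
Visualize the intersection of the plane with the solid's surface.
The boundary of the cut region is a circle.
circle


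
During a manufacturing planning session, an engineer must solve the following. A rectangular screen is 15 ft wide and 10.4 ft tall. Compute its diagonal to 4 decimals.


Shape: rectangle (diagonal via Pythagoras)
Sides: 15 ft and 10.4 ft
Formula: d = sqrt(l^2 + w^2)
l^2 = 225, w^2 = 108.16
l^2 + w^2 = 333.16
d = sqrt(333.16)
d = 18.2527
18.2527 ft


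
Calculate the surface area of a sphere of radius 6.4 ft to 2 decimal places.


Shape: sphere
Radius r = 6.4 ft
Formula: SA = 4 * pi * r^2
r^2 = 40.96
SA = 4 * pi * 40.96
SA = 163.84 * pi
SA = 514.72
514.72 ft^2


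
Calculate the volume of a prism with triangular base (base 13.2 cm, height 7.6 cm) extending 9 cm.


Shape: triangular prism
Triangle base = 13.2 cm, triangle height = 7.6 cm, prism length L = 9 cm
Formula: V = (1/2 * b * h_tri) * L
Cross-section area = 0.5 * 13.2 * 7.6 = 50.16
V = 50.16 * 9
V = 451.44
451.44 cm^3


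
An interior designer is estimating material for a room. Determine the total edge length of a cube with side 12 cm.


Shape: cube
Side s = 12 cm
A cube has 12 edges, all equal.
Formula: total edge length = 12 * s
Total = 12 * 12
Total = 144
144 cm


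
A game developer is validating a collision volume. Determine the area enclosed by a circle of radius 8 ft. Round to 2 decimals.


Shape: circle
Radius r = 8 ft
Formula: A = pi * r^2
r^2 = 8^2 = 64
A = pi * 64
A = 201.06
201.06 ft^2


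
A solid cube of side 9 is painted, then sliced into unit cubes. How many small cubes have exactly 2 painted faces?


Large cube: 9 x 9 x 9, cut into unit cubes.
n = 9, so n - 2 = 7
Cubes with 2 painted faces lie along the edges, excluding corners.
A cube has 12 edges; each contributes (n - 2) = 7 such cubes.
Count = 12 * 7 = 84
84 unit cubes


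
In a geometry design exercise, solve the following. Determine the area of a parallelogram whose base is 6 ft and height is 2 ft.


Shape: parallelogram
Base b = 6 ft, Height h = 2 ft
Formula: A = b * h
A = 6 * 2
A = 12
12 ft^2


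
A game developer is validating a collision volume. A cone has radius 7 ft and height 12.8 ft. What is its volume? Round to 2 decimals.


Shape: cone
Radius r = 7 ft, Height h = 12.8 ft
Formula: V = (1/3) * pi * r^2 * h
r^2 = 49
pi * r^2 * h = pi * 49 * 12.8 = 627.2 * pi
V = 627.2 * pi / 3
V = 656.8
656.8 ft^3


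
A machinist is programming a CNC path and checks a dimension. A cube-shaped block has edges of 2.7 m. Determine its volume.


Shape: cube
Side s = 2.7 m
Formula: V = s^3
V = 2.7 * 2.7 * 2.7
V = 7.29 * 2.7
V = 19.683
19.683 m^3


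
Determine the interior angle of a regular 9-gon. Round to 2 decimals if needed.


Shape: regular nonagon (9 sides)
Formula: interior angle = (n - 2) * 180 / n
(n - 2) = 7
(n - 2) * 180 = 1260
angle = 1260 / 9
angle = 140
140 degrees


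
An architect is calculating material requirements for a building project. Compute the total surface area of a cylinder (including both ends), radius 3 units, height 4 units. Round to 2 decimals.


Shape: closed cylinder
Radius r = 3 units, Height h = 4 units
Formula: SA = 2*pi*r^2 + 2*pi*r*h = 2*pi*r*(r + h)
r + h = 7
2 * r * (r + h) = 2 * 3 * 7 = 42
SA = 42 * pi
SA = 131.95
131.95 units^2


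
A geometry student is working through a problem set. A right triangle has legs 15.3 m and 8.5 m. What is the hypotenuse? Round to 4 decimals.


Shape: right triangle
Legs a = 15.3 m, b = 8.5 m
Formula: c = sqrt(a^2 + b^2)
a^2 = 234.09, b^2 = 72.25
a^2 + b^2 = 306.34
c = sqrt(306.34)
c = 17.5026
17.5026 m


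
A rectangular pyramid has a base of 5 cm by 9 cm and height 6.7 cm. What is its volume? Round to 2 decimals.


Shape: rectangular pyramid
Base: 5 cm x 9 cm, Height h = 6.7 cm
Formula: V = (1/3) * base_area * h
base_area = 5 * 9 = 45
base_area * h = 45 * 6.7 = 301.5
V = 301.5 / 3
V = 100.5
100.5 cm^3


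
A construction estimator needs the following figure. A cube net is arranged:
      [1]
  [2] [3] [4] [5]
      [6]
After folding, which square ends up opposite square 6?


Net: cross layout. Take square 3 as the base (bottom).
Fold the four squares in the horizontal row up around 3: 2 -> left, 4 -> right, 5 wraps to the top.
Fold 1 and 6 up from 3: 1 -> back, 6 -> front.
Opposite pairs are therefore: (1, 6), (2, 4), (3, 5).
Face 6 is opposite face 1.
face 1


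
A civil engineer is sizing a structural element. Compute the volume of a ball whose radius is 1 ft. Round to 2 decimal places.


Shape: sphere
Radius r = 1 ft
Formula: V = (4/3) * pi * r^3
r^3 = 1
(4/3) * 1 = 1.333333
V = 1.333333 * pi
V = 4.19
4.19 ft^3


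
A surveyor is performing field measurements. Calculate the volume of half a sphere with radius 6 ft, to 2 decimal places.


Shape: hemisphere (half of a sphere)
Radius r = 6 ft
Formula: V = (1/2) * (4/3) * pi * r^3 = (2/3) * pi * r^3
r^3 = 216
(2/3) * 216 = 144
V = 144 * pi
V = 452.39
452.39 ft^3


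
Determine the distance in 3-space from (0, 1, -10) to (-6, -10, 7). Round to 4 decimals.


3D distance between two points
P1 = (0, 1, -10), P2 = (-6, -10, 7)
Formula: d = sqrt((x2-x1)^2 + (y2-y1)^2 + (z2-z1)^2)
dx = -6 - 0 = -6
dy = -10 - 1 = -11
dz = 7 - -10 = 17
dx^2 + dy^2 + dz^2 = 36 + 121 + 289 = 446
d = sqrt(446)
d = 21.1187
21.1187 units


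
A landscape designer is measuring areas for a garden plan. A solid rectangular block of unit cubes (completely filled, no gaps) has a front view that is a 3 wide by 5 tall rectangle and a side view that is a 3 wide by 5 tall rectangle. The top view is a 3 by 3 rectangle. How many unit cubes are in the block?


Orthographic views of a solid rectangular block:
Front view 3 x 5 -> length = 3, height = 5
Side view 3 x 5 -> width = 3, height = 5 (consistent)
Top view 3 x 3 -> confirms length = 3, width = 3
The block is 3 x 3 x 5.
Total unit cubes = 3 * 3 * 5 = 45
45 unit cubes


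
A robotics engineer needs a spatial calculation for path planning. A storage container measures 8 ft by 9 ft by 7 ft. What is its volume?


Shape: rectangular prism
l = 8 ft, w = 9 ft, h = 7 ft
Formula: V = l * w * h
V = 8 * 9 * 7
V = 72 * 7
V = 504
504 ft^3


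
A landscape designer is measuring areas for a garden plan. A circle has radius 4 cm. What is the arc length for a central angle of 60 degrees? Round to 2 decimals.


Shape: circular arc
Radius r = 4 cm, Angle = 60 degrees
Formula: L = (angle/360) * 2 * pi * r
2 * pi * r = 8 * pi
L = (60/360) * 8 * pi
L = 1.333333 * pi
L = 4.19
4.19 cm


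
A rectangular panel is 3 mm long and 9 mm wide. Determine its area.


Shape: rectangle
Length l = 3 mm, Width w = 9 mm
Formula: A = l * w
A = 3 * 9
A = 27
27 mm^2


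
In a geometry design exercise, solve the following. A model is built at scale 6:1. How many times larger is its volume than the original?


Linear scale factor k = 6
Rule: under a linear scaling by k, volumes scale by k^3.
k^3 = 6 * 6 * 6
k^3 = 36 * 6
k^3 = 216
Volume scales by a factor of 216.
216 (dimensionless)


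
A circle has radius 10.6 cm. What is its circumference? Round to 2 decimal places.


Shape: circle
Radius r = 10.6 cm
Formula: C = 2 * pi * r
C = 2 * pi * 10.6
C = 21.2 * pi
C = 66.6
66.6 cm


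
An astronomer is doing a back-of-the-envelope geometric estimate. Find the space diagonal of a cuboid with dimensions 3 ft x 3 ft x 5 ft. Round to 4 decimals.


Shape: rectangular box (space diagonal)
l = 3 ft, w = 3 ft, h = 5 ft
Visualize: the diagonal of the base, then a right triangle with that diagonal and the height.
Formula: d = sqrt(l^2 + w^2 + h^2)
l^2 + w^2 + h^2 = 9 + 9 + 25 = 43
d = sqrt(43)
d = 6.5574
6.5574 ft


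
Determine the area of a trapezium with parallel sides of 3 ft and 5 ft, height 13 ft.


Shape: trapezoid
Parallel sides a = 3 ft, b = 5 ft; Height h = 13 ft
Formula: A = (a + b) * h / 2
a + b = 3 + 5 = 8
A = 8 * 13 / 2
A = 104 / 2
A = 52
52 ft^2


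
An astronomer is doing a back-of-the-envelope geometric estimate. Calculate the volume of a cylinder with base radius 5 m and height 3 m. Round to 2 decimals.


Shape: cylinder
Radius r = 5 m, Height h = 3 m
Formula: V = pi * r^2 * h
r^2 = 25
V = pi * 25 * 3
V = 75 * pi
V = 235.62
235.62 m^3


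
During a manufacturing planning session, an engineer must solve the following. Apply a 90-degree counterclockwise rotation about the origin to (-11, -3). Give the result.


Transformation: rotation about the origin
Original point: (-11, -3)
Rule for 90 deg counterclockwise: (x, y) -> (-y, x)
Apply: (-11, -3) -> (3, -11)
(3, -11)


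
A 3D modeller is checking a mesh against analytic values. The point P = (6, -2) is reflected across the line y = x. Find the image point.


Transformation: reflection
Original point: (6, -2)
Rule for reflection over y = x: (x, y) -> (y, x)
Apply: (6, -2) -> (-2, 6)
(-2, 6)


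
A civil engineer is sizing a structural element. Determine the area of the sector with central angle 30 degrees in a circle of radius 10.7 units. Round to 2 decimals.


Shape: circular sector
Radius r = 10.7 units, Angle = 30 degrees
Formula: A = (angle/360) * pi * r^2
r^2 = 114.49
Fraction of circle = 30/360
A = (30/360) * pi * 114.49
A = 9.540833 * pi
A = 29.97
29.97 units^2


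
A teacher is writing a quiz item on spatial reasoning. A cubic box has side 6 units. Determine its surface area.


Shape: cube
Side s = 6 units
A cube has 6 square faces.
Formula: SA = 6 * s^2
s^2 = 36
SA = 6 * 36
SA = 216
216 units^2


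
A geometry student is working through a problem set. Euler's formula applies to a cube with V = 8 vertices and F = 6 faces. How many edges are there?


Polyhedron: cube
Euler's formula for convex polyhedra: V - E + F = 2
Given: V = 8 vertices and F = 6 faces
Solve for E:
E = V + F - 2 = 8 + 6 - 2 = 12
12 edges


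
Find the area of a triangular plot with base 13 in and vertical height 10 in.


Shape: triangle
Base b = 13 in, Height h = 10 in
Formula: A = (1/2) * b * h
A = 0.5 * 13 * 10
A = 0.5 * 130
A = 65
65 in^2


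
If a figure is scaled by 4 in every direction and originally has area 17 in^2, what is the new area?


Linear scale factor k = 4
Original area = 17 in^2
Rule: under a linear scaling by k, areas scale by k^2.
k^2 = 4^2 = 16
New area = 17 * 16
New area = 272
272 in^2


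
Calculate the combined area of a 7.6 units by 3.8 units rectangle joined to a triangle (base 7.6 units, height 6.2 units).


Composite shape: rectangle + triangle
Rectangle area = 7.6 * 3.8 = 28.88
Triangle area = 0.5 * 7.6 * 6.2 = 23.56
Total = 28.88 + 23.56
Total = 52.44
52.44 units^2


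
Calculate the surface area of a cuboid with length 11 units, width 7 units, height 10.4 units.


Shape: rectangular prism
l = 11 units, w = 7 units, h = 10.4 units
Formula: SA = 2(lw + lh + wh)
lw = 77, lh = 114.4, wh = 72.8
lw + lh + wh = 264.2
SA = 2 * 264.2
SA = 528.4
528.4 units^2


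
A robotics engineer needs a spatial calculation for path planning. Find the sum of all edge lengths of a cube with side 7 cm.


Shape: cube
Side s = 7 cm
A cube has 12 edges, all equal.
Formula: total edge length = 12 * s
Total = 12 * 7
Total = 84
84 cm


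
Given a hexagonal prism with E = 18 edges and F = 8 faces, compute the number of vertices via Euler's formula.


Polyhedron: hexagonal prism
Euler's formula for convex polyhedra: V - E + F = 2
Given: E = 18 edges and F = 8 faces
Solve for V:
V = 2 + E - F = 2 + 18 - 8 = 12
12 vertices


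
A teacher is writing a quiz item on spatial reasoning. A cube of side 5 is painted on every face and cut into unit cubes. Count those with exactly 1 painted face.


Large cube: 5 x 5 x 5, cut into unit cubes.
n = 5, so n - 2 = 3
Cubes with 1 painted face lie in the interior of each face.
A cube has 6 faces; each contributes (n - 2)^2 = 9 such cubes.
Count = 6 * 9 = 54
54 unit cubes


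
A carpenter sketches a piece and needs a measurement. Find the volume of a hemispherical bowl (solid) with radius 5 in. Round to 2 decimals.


Shape: hemisphere (half of a sphere)
Radius r = 5 in
Formula: V = (1/2) * (4/3) * pi * r^3 = (2/3) * pi * r^3
r^3 = 125
(2/3) * 125 = 83.333333
V = 83.333333 * pi
V = 261.8
261.8 in^3


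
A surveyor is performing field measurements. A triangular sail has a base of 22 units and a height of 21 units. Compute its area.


Shape: triangle
Base b = 22 units, Height h = 21 units
Formula: A = (1/2) * b * h
A = 0.5 * 22 * 21
A = 0.5 * 462
A = 231
231 units^2


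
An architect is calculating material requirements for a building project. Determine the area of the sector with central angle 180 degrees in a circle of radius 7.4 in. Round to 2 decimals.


Shape: circular sector
Radius r = 7.4 in, Angle = 180 degrees
Formula: A = (angle/360) * pi * r^2
r^2 = 54.76
Fraction of circle = 180/360
A = (180/360) * pi * 54.76
A = 27.38 * pi
A = 86.02
86.02 in^2


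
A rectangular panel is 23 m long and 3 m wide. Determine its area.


Shape: rectangle
Length l = 23 m, Width w = 3 m
Formula: A = l * w
A = 23 * 3
A = 69
69 m^2


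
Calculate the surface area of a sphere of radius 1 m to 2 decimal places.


Shape: sphere
Radius r = 1 m
Formula: SA = 4 * pi * r^2
r^2 = 1
SA = 4 * pi * 1
SA = 4 * pi
SA = 12.57
12.57 m^2


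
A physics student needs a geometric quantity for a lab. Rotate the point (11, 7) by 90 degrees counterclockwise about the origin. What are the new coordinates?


Transformation: rotation about the origin
Original point: (11, 7)
Rule for 90 deg counterclockwise: (x, y) -> (-y, x)
Apply: (11, 7) -> (-7, 11)
(-7, 11)


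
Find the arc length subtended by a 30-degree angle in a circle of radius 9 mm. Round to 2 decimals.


Shape: circular arc
Radius r = 9 mm, Angle = 30 degrees
Formula: L = (angle/360) * 2 * pi * r
2 * pi * r = 18 * pi
L = (30/360) * 18 * pi
L = 1.5 * pi
L = 4.71
4.71 mm


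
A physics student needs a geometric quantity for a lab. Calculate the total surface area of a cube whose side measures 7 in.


Shape: cube
Side s = 7 in
A cube has 6 square faces.
Formula: SA = 6 * s^2
s^2 = 49
SA = 6 * 49
SA = 294
294 in^2


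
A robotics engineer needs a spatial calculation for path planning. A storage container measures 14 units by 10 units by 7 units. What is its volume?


Shape: rectangular prism
l = 14 units, w = 10 units, h = 7 units
Formula: V = l * w * h
V = 14 * 10 * 7
V = 140 * 7
V = 980
980 units^3


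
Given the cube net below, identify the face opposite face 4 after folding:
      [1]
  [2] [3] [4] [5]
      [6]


Net: cross layout. Take square 3 as the base (bottom).
Fold the four squares in the horizontal row up around 3: 2 -> left, 4 -> right, 5 wraps to the top.
Fold 1 and 6 up from 3: 1 -> back, 6 -> front.
Opposite pairs are therefore: (1, 6), (2, 4), (3, 5).
Face 4 is opposite face 2.
face 2


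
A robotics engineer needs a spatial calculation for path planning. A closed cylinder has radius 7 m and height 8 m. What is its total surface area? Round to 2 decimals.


Shape: closed cylinder
Radius r = 7 m, Height h = 8 m
Formula: SA = 2*pi*r^2 + 2*pi*r*h = 2*pi*r*(r + h)
r + h = 15
2 * r * (r + h) = 2 * 7 * 15 = 210
SA = 210 * pi
SA = 659.73
659.73 m^2


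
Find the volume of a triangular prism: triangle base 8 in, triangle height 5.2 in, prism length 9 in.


Shape: triangular prism
Triangle base = 8 in, triangle height = 5.2 in, prism length L = 9 in
Formula: V = (1/2 * b * h_tri) * L
Cross-section area = 0.5 * 8 * 5.2 = 20.8
V = 20.8 * 9
V = 187.2
187.2 in^3


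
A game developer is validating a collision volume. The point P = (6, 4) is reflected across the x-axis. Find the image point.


Transformation: reflection
Original point: (6, 4)
Rule for reflection over the x-axis: (x, y) -> (x, -y)
Apply: (6, 4) -> (6, -4)
(6, -4)


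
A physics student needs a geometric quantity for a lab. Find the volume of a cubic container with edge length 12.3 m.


Shape: cube
Side s = 12.3 m
Formula: V = s^3
V = 12.3 * 12.3 * 12.3
V = 151.29 * 12.3
V = 1860.867
1860.867 m^3


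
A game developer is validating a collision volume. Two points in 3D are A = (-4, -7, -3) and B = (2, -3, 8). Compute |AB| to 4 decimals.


3D distance between two points
P1 = (-4, -7, -3), P2 = (2, -3, 8)
Formula: d = sqrt((x2-x1)^2 + (y2-y1)^2 + (z2-z1)^2)
dx = 2 - -4 = 6
dy = -3 - -7 = 4
dz = 8 - -3 = 11
dx^2 + dy^2 + dz^2 = 36 + 16 + 121 = 173
d = sqrt(173)
d = 13.1529
13.1529 units


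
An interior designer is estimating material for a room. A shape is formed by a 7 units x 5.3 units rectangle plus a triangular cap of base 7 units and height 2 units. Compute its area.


Composite shape: rectangle + triangle
Rectangle area = 7 * 5.3 = 37.1
Triangle area = 0.5 * 7 * 2 = 7
Total = 37.1 + 7
Total = 44.1
44.1 units^2


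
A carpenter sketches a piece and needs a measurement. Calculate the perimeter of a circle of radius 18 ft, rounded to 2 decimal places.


Shape: circle
Radius r = 18 ft
Formula: C = 2 * pi * r
C = 2 * pi * 18
C = 36 * pi
C = 113.1
113.1 ft


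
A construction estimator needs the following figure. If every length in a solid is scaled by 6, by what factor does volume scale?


Linear scale factor k = 6
Rule: under a linear scaling by k, volumes scale by k^3.
k^3 = 6 * 6 * 6
k^3 = 36 * 6
k^3 = 216
Volume scales by a factor of 216.
216 (dimensionless)


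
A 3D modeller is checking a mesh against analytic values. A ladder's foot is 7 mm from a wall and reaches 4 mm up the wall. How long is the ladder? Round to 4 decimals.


Shape: right triangle
Legs a = 7 mm, b = 4 mm
Formula: c = sqrt(a^2 + b^2)
a^2 = 49, b^2 = 16
a^2 + b^2 = 65
c = sqrt(65)
c = 8.0623
8.0623 mm


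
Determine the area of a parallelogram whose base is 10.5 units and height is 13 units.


Shape: parallelogram
Base b = 10.5 units, Height h = 13 units
Formula: A = b * h
A = 10.5 * 13
A = 136.5
136.5 units^2


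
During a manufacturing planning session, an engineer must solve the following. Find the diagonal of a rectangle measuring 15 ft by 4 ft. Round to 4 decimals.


Shape: rectangle (diagonal via Pythagoras)
Sides: 15 ft and 4 ft
Formula: d = sqrt(l^2 + w^2)
l^2 = 225, w^2 = 16
l^2 + w^2 = 241
d = sqrt(241)
d = 15.5242
15.5242 ft
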